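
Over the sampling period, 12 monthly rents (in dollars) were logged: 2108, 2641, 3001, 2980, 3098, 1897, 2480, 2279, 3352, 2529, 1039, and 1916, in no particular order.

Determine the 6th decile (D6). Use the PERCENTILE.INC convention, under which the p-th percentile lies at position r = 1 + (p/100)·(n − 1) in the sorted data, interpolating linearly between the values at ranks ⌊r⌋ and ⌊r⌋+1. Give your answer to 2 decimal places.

Sorted: 1039, 1897, 1916, 2108, 2279, 2480, 2529, 2641, 2980, 3001, 3098, 3352.
n = 12.
r = 1 + (60/100)·(12 − 1) = 1 + 6.6 = 7.6.
Rank 7 is 2529 and rank 8 is 2641.
Interpolate: 2529 + 0.6·(2641 − 2529) = 2529 + 0.6·112 = 2596.2.

2596.20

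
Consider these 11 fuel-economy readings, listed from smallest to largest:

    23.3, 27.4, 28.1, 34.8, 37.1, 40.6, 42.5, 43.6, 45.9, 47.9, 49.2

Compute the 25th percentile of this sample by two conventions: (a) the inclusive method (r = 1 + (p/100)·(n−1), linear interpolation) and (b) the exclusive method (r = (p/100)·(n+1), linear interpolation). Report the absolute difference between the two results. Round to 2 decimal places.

3.35

n = 11.
(a) r = 3.5; between ranks 3 (28.1) and 4 (34.8): 31.45.
(b) r = 3 → value at rank 3 = 28.1.
|31.45 − 28.1| = 3.35.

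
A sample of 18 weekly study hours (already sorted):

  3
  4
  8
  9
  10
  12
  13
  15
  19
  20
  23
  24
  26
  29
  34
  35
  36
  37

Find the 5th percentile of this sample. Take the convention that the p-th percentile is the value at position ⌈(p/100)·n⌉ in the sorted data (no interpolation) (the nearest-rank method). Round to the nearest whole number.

3

n = 18.
Position = ⌈5/100 · 18⌉ = ⌈0.9⌉ = 1.
The value at rank 1 is 3.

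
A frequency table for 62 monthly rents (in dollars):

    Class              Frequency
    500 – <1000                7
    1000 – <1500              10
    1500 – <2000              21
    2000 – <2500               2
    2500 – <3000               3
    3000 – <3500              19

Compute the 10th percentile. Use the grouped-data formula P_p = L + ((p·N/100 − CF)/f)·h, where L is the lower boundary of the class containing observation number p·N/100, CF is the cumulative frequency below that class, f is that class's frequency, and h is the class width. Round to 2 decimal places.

N = 62; target position k = 10/100 · 62 = 6.2.
Cumulative frequencies: 7, 17, 38, 40, 43, 62.
Observation 6.2 falls in the class 500 – <1000.
L = 500, CF = 0, f = 7, h = 500.
P10 = 500 + ((6.2 − 0)/7)·500 = 500 + 442.857 = 942.857.

942.86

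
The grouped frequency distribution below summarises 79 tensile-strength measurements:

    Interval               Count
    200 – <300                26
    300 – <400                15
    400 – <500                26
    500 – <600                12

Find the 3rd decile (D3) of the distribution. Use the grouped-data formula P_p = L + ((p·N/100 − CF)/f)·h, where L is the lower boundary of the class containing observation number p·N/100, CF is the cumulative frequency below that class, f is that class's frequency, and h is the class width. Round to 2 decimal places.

291.15

N = 79; target position k = 30/100 · 79 = 23.7.
Cumulative frequencies: 26, 41, 67, 79.
Observation 23.7 falls in the class 200 – <300.
L = 200, CF = 0, f = 26, h = 100.
P30 = 200 + ((23.7 − 0)/26)·100 = 200 + 91.1538 = 291.154.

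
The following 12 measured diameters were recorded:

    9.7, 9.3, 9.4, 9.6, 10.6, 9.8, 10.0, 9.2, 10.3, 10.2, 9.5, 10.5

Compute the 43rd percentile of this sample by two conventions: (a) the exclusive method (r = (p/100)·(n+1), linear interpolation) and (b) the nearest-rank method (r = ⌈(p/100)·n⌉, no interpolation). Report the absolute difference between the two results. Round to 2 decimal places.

Sorted: 9.2, 9.3, 9.4, 9.5, 9.6, 9.7, 9.8, 10.0, 10.2, 10.3, 10.5, 10.6.
n = 12.
(a) r = 5.59; between ranks 5 (9.6) and 6 (9.7): 9.659.
(b) the nearest-rank method: rank 6 → 9.7.
|9.659 − 9.7| = 0.041.

0.04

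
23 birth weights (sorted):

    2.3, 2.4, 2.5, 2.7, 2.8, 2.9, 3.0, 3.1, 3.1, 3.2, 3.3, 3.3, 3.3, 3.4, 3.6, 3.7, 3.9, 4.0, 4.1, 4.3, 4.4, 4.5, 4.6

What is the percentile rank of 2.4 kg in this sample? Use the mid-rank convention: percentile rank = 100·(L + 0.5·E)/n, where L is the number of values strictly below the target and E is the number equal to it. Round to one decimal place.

6.5

Count below 2.4: L = 1; count equal: E = 1; n = 23.
Percentile rank = 100·(1 + 0.5·1)/23 = 100·1.5/23 = 6.522.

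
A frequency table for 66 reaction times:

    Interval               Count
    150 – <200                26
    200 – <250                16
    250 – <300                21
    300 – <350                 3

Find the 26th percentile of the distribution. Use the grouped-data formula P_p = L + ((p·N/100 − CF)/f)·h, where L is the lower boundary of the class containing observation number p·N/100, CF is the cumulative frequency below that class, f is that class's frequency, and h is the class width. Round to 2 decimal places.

183.00

N = 66; target position k = 26/100 · 66 = 17.16.
Cumulative frequencies: 26, 42, 63, 66.
Observation 17.16 falls in the class 150 – <200.
L = 150, CF = 0, f = 26, h = 50.
P26 = 150 + ((17.16 − 0)/26)·50 = 150 + 33 = 183.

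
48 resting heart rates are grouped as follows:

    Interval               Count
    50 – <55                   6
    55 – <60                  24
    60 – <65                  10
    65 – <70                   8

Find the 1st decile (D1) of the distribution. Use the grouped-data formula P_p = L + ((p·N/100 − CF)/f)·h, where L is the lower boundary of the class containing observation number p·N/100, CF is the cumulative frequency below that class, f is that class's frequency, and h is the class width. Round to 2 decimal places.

N = 48; target position k = 10/100 · 48 = 4.8.
Cumulative frequencies: 6, 30, 40, 48.
Observation 4.8 falls in the class 50 – <55.
L = 50, CF = 0, f = 6, h = 5.
P10 = 50 + ((4.8 − 0)/6)·5 = 50 + 4 = 54.

54.00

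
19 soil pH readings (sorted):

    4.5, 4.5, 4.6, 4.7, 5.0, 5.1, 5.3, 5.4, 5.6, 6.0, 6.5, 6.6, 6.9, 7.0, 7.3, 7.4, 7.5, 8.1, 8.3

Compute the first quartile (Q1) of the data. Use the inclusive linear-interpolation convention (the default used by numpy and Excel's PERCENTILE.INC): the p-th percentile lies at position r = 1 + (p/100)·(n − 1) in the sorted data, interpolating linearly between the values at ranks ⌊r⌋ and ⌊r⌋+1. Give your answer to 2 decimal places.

5.05

n = 19.
r = 1 + (25/100)·(19 − 1) = 1 + 4.5 = 5.5.
Rank 5 is 5.0 and rank 6 is 5.1.
Interpolate: 5.0 + 0.5·(5.1 − 5.0) = 5.0 + 0.5·0.1 = 5.05.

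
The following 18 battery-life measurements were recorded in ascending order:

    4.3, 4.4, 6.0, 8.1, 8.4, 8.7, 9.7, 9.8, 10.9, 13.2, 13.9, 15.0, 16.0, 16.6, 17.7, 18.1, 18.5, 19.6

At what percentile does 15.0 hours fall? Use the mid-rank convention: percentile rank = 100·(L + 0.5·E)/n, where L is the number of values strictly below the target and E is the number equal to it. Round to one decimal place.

Count below 15.0: L = 11; count equal: E = 1; n = 18.
Percentile rank = 100·(11 + 0.5·1)/18 = 100·11.5/18 = 63.89.

63.9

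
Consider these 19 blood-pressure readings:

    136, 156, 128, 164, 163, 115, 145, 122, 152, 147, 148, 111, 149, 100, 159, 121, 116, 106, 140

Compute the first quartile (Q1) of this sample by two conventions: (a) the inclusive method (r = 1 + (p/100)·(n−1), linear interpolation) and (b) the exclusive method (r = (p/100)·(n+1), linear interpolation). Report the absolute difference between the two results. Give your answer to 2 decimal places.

2.50

Sorted: 100, 106, 111, 115, 116, 121, 122, 128, 136, 140, 145, 147, 148, 149, 152, 156, 159, 163, 164.
n = 19.
(a) r = 5.5; between ranks 5 (116) and 6 (121): 118.5.
(b) r = 5 → value at rank 5 = 116.
|118.5 − 116| = 2.5.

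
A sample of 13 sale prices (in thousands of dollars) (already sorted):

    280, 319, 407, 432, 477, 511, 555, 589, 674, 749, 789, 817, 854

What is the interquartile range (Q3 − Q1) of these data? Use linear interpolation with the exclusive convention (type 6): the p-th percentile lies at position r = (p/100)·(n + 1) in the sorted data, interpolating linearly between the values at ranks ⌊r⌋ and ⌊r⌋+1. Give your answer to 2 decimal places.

n = 13.
P25: r = 3.5; ranks 3–4 are 407, 432; interpolating gives 419.5.
P75: r = 10.5; ranks 10–11 are 749, 789; interpolating gives 769.
Difference: 769 − 419.5 = 349.5.

349.50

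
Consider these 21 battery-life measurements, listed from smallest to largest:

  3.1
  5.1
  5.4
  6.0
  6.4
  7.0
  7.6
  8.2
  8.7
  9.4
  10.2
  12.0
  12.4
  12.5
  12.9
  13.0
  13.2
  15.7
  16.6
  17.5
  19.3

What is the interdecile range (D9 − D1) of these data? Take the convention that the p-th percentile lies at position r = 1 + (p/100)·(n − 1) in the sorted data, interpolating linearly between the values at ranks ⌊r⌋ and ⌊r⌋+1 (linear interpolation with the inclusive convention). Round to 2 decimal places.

n = 21.
P10: r = 3 (integer) → 5.4.
P90: r = 19 (integer) → 16.6.
Difference: 16.6 − 5.4 = 11.2.

11.20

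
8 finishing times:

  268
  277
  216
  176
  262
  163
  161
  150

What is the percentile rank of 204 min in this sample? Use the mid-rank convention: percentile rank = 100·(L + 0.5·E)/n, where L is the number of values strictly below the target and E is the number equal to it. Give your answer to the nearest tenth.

50.0

Sorted: 150, 161, 163, 176, 216, 262, 268, 277.
Count below 204: L = 4; count equal: E = 0; n = 8.
Percentile rank = 100·(4 + 0.5·0)/8 = 100·4/8 = 50.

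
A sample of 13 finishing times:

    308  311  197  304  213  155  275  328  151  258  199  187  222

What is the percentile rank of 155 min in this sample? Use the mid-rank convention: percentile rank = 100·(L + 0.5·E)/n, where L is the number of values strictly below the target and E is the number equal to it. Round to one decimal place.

Sorted: 151, 155, 187, 197, 199, 213, 222, 258, 275, 304, 308, 311, 328.
Count below 155: L = 1; count equal: E = 1; n = 13.
Percentile rank = 100·(1 + 0.5·1)/13 = 100·1.5/13 = 11.54.

11.5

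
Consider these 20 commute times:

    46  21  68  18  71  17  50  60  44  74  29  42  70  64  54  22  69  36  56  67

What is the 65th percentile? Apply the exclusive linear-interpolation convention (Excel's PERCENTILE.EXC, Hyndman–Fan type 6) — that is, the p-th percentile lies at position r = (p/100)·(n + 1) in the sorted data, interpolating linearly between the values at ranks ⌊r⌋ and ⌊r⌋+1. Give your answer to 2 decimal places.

Sorted: 17, 18, 21, 22, 29, 36, 42, 44, 46, 50, 54, 56, 60, 64, 67, 68, 69, 70, 71, 74.
n = 20.
r = (65/100)·(20 + 1) = 13.65.
Rank 13 is 60 and rank 14 is 64.
Interpolate: 60 + 0.65·(64 − 60) = 60 + 0.65·4 = 62.6.

62.60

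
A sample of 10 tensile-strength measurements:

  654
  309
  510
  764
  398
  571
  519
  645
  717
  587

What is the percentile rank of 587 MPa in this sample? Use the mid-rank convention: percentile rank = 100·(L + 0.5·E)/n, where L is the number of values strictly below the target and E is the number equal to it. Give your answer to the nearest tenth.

Sorted: 309, 398, 510, 519, 571, 587, 645, 654, 717, 764.
Count below 587: L = 5; count equal: E = 1; n = 10.
Percentile rank = 100·(5 + 0.5·1)/10 = 100·5.5/10 = 55.

55.0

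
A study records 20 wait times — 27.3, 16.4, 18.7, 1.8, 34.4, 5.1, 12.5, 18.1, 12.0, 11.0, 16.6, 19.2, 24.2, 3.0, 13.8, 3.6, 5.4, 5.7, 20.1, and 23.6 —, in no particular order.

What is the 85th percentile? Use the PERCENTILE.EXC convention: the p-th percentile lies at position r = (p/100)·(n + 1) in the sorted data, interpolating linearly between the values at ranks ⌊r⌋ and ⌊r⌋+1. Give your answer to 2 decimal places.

24.11

Sorted: 1.8, 3.0, 3.6, 5.1, 5.4, 5.7, 11.0, 12.0, 12.5, 13.8, 16.4, 16.6, 18.1, 18.7, 19.2, 20.1, 23.6, 24.2, 27.3, 34.4.
n = 20.
r = (85/100)·(20 + 1) = 17.85.
Rank 17 is 23.6 and rank 18 is 24.2.
Interpolate: 23.6 + 0.85·(24.2 − 23.6) = 23.6 + 0.85·0.6 = 24.11.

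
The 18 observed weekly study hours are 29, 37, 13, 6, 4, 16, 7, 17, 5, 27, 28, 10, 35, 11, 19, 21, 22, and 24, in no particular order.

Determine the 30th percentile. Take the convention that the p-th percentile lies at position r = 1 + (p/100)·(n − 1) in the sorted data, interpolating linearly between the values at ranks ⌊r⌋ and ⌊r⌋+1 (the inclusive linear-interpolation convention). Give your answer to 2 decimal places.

Sorted: 4, 5, 6, 7, 10, 11, 13, 16, 17, 19, 21, 22, 24, 27, 28, 29, 35, 37.
n = 18.
r = 1 + (30/100)·(18 − 1) = 1 + 5.1 = 6.1.
Rank 6 is 11 and rank 7 is 13.
Interpolate: 11 + 0.1·(13 − 11) = 11 + 0.1·2 = 11.2.

11.20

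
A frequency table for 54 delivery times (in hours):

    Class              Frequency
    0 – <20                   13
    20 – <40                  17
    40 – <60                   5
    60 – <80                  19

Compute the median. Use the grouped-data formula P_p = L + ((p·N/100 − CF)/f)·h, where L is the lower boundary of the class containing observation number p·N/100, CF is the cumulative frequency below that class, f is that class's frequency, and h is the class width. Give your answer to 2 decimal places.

N = 54; target position k = 50/100 · 54 = 27.
Cumulative frequencies: 13, 30, 35, 54.
Observation 27 falls in the class 20 – <40.
L = 20, CF = 13, f = 17, h = 20.
P50 = 20 + ((27 − 13)/17)·20 = 20 + 16.4706 = 36.4706.

36.47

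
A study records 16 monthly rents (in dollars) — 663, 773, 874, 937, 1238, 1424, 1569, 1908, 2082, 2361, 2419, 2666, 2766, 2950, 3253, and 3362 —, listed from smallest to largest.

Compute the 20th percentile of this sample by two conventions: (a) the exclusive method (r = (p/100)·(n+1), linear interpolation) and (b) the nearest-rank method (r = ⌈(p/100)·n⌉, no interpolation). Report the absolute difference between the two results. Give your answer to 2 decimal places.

n = 16.
(a) r = 3.4; between ranks 3 (874) and 4 (937): 899.2.
(b) the nearest-rank method: rank 4 → 937.
|899.2 − 937| = 37.8.

37.80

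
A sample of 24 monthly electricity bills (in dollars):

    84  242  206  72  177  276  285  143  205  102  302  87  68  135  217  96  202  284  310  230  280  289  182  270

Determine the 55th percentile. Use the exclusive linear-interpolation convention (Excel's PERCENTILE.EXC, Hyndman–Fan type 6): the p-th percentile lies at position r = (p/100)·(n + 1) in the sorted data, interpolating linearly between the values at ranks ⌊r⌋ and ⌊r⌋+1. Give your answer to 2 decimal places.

Sorted: 68, 72, 84, 87, 96, 102, 135, 143, 177, 182, 202, 205, 206, 217, 230, 242, 270, 276, 280, 284, 285, 289, 302, 310.
n = 24.
r = (55/100)·(24 + 1) = 13.75.
Rank 13 is 206 and rank 14 is 217.
Interpolate: 206 + 0.75·(217 − 206) = 206 + 0.75·11 = 214.25.

214.25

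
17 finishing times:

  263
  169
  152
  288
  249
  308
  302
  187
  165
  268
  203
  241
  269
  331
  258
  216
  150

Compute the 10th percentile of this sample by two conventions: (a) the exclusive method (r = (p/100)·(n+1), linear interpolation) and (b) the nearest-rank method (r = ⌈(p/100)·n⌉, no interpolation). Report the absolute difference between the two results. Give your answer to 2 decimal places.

Sorted: 150, 152, 165, 169, 187, 203, 216, 241, 249, 258, 263, 268, 269, 288, 302, 308, 331.
n = 17.
(a) r = 1.8; between ranks 1 (150) and 2 (152): 151.6.
(b) the nearest-rank method: rank 2 → 152.
|151.6 − 152| = 0.4.

0.40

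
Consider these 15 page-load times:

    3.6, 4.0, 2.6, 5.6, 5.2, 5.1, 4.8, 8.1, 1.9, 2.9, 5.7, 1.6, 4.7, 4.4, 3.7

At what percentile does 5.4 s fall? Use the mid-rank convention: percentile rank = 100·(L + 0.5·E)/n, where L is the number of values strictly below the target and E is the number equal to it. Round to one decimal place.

Sorted: 1.6, 1.9, 2.6, 2.9, 3.6, 3.7, 4.0, 4.4, 4.7, 4.8, 5.1, 5.2, 5.6, 5.7, 8.1.
Count below 5.4: L = 12; count equal: E = 0; n = 15.
Percentile rank = 100·(12 + 0.5·0)/15 = 100·12/15 = 80.

80.0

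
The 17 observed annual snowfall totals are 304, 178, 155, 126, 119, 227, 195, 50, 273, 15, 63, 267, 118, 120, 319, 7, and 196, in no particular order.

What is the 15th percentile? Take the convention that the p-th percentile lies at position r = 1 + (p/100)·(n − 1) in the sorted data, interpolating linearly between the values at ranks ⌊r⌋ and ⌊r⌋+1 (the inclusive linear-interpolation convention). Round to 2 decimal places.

55.20

Sorted: 7, 15, 50, 63, 118, 119, 120, 126, 155, 178, 195, 196, 227, 267, 273, 304, 319.
n = 17.
r = 1 + (15/100)·(17 − 1) = 1 + 2.4 = 3.4.
Rank 3 is 50 and rank 4 is 63.
Interpolate: 50 + 0.4·(63 − 50) = 50 + 0.4·13 = 55.2.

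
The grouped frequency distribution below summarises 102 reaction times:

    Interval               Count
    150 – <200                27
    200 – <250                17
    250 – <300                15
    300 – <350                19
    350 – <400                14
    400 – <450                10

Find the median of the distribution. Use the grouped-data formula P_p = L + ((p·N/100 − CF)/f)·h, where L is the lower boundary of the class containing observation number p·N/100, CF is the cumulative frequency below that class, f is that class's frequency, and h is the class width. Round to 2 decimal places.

N = 102; target position k = 50/100 · 102 = 51.
Cumulative frequencies: 27, 44, 59, 78, 92, 102.
Observation 51 falls in the class 250 – <300.
L = 250, CF = 44, f = 15, h = 50.
P50 = 250 + ((51 − 44)/15)·50 = 250 + 23.3333 = 273.333.

273.33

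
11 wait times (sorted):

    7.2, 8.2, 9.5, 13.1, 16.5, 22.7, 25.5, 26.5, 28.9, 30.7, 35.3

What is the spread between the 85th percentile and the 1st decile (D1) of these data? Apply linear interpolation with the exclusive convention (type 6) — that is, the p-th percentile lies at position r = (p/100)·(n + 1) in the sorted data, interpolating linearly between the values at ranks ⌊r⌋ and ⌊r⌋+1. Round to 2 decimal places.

24.22

n = 11.
P10: r = 1.2; ranks 1–2 are 7.2, 8.2; interpolating gives 7.4.
P85: r = 10.2; ranks 10–11 are 30.7, 35.3; interpolating gives 31.62.
Difference: 31.62 − 7.4 = 24.22.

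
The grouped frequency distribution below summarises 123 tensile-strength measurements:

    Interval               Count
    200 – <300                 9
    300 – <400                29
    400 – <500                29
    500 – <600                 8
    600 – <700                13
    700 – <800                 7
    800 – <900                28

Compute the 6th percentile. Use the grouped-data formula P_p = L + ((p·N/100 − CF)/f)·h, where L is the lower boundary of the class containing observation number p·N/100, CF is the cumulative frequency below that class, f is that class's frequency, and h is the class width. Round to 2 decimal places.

282.00

N = 123; target position k = 6/100 · 123 = 7.38.
Cumulative frequencies: 9, 38, 67, 75, 88, 95, 123.
Observation 7.38 falls in the class 200 – <300.
L = 200, CF = 0, f = 9, h = 100.
P6 = 200 + ((7.38 − 0)/9)·100 = 200 + 82 = 282.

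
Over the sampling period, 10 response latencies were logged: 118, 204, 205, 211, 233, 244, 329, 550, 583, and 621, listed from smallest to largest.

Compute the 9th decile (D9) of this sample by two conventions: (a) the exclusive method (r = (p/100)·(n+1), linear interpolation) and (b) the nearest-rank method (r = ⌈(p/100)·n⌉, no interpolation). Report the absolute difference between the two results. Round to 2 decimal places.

n = 10.
(a) r = 9.9; between ranks 9 (583) and 10 (621): 617.2.
(b) the nearest-rank method: rank 9 → 583.
|617.2 − 583| = 34.2.

34.20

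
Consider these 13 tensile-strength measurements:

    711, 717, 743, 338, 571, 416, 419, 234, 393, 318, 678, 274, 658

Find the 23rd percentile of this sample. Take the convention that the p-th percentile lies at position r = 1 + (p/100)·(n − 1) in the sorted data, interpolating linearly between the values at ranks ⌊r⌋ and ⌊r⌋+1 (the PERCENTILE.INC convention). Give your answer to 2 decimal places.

333.20

Sorted: 234, 274, 318, 338, 393, 416, 419, 571, 658, 678, 711, 717, 743.
n = 13.
r = 1 + (23/100)·(13 − 1) = 1 + 2.76 = 3.76.
Rank 3 is 318 and rank 4 is 338.
Interpolate: 318 + 0.76·(338 − 318) = 318 + 0.76·20 = 333.2.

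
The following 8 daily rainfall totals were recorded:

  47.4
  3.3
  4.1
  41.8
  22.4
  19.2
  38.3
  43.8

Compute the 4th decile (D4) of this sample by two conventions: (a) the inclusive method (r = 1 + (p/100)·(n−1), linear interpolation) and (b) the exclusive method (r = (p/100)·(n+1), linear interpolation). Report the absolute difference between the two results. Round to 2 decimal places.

0.64

Sorted: 3.3, 4.1, 19.2, 22.4, 38.3, 41.8, 43.8, 47.4.
n = 8.
(a) r = 3.8; between ranks 3 (19.2) and 4 (22.4): 21.76.
(b) r = 3.6; between ranks 3 (19.2) and 4 (22.4): 21.12.
|21.76 − 21.12| = 0.64.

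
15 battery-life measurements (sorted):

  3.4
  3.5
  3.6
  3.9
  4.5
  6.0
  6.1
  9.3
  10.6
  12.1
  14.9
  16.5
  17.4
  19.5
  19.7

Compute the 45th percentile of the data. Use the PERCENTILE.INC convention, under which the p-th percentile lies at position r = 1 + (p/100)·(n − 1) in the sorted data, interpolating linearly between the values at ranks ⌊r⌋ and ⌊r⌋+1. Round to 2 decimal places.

7.06

n = 15.
r = 1 + (45/100)·(15 − 1) = 1 + 6.3 = 7.3.
Rank 7 is 6.1 and rank 8 is 9.3.
Interpolate: 6.1 + 0.3·(9.3 − 6.1) = 6.1 + 0.3·3.2 = 7.06.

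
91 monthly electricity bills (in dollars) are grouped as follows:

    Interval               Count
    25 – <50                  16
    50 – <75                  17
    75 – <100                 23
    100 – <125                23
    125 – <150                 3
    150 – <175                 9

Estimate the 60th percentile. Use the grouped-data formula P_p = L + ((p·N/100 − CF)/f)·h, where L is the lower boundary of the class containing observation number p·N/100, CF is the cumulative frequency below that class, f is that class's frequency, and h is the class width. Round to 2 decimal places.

98.48

N = 91; target position k = 60/100 · 91 = 54.6.
Cumulative frequencies: 16, 33, 56, 79, 82, 91.
Observation 54.6 falls in the class 75 – <100.
L = 75, CF = 33, f = 23, h = 25.
P60 = 75 + ((54.6 − 33)/23)·25 = 75 + 23.4783 = 98.4783.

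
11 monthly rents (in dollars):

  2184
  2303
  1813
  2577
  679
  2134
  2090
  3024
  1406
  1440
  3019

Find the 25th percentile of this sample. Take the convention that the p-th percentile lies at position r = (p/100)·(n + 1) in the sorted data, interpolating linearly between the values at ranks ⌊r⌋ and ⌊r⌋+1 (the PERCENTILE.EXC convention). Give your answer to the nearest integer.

Sorted: 679, 1406, 1440, 1813, 2090, 2134, 2184, 2303, 2577, 3019, 3024.
n = 11.
r = (25/100)·(11 + 1) = 3.
r is an integer, so P25 is the value at rank 3: 1440.

1440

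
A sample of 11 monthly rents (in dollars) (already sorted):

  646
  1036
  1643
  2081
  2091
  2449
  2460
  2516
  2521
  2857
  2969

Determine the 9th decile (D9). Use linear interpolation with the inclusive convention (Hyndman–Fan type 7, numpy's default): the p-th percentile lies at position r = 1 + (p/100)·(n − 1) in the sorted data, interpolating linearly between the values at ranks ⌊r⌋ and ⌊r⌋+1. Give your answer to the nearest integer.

2857

n = 11.
r = 1 + (90/100)·(11 − 1) = 1 + 9 = 10.
r is an integer, so P90 is the value at rank 10: 2857.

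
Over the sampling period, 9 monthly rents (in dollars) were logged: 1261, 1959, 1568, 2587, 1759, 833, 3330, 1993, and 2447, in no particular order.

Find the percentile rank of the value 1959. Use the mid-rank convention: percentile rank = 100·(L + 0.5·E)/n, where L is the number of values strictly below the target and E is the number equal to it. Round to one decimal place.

50.0

Sorted: 833, 1261, 1568, 1759, 1959, 1993, 2447, 2587, 3330.
Count below 1959: L = 4; count equal: E = 1; n = 9.
Percentile rank = 100·(4 + 0.5·1)/9 = 100·4.5/9 = 50.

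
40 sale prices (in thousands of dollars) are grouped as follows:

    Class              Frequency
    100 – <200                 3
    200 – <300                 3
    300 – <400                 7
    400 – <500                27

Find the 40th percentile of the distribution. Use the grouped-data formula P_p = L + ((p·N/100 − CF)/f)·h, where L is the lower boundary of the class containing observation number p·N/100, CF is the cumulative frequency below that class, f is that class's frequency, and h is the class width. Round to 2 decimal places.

N = 40; target position k = 40/100 · 40 = 16.
Cumulative frequencies: 3, 6, 13, 40.
Observation 16 falls in the class 400 – <500.
L = 400, CF = 13, f = 27, h = 100.
P40 = 400 + ((16 − 13)/27)·100 = 400 + 11.1111 = 411.111.

411.11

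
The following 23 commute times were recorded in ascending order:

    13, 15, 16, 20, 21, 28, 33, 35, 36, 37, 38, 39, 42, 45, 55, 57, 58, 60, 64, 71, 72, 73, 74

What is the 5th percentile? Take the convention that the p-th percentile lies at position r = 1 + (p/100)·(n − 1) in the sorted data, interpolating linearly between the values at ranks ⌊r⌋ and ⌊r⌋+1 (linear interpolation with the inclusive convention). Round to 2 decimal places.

15.10

n = 23.
r = 1 + (5/100)·(23 − 1) = 1 + 1.1 = 2.1.
Rank 2 is 15 and rank 3 is 16.
Interpolate: 15 + 0.1·(16 − 15) = 15 + 0.1·1 = 15.1.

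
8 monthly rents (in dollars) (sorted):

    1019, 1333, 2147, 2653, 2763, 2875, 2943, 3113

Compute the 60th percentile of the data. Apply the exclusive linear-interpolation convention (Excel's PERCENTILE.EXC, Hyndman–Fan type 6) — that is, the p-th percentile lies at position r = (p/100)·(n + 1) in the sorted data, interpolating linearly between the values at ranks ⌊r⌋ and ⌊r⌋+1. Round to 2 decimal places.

n = 8.
r = (60/100)·(8 + 1) = 5.4.
Rank 5 is 2763 and rank 6 is 2875.
Interpolate: 2763 + 0.4·(2875 − 2763) = 2763 + 0.4·112 = 2807.8.

2807.80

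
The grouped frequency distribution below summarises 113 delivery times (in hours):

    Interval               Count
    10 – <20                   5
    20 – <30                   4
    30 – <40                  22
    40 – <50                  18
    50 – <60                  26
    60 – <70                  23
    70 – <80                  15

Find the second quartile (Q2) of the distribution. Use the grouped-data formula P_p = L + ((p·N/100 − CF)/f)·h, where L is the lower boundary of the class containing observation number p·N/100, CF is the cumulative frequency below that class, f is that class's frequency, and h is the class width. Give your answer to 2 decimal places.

52.88

N = 113; target position k = 50/100 · 113 = 56.5.
Cumulative frequencies: 5, 9, 31, 49, 75, 98, 113.
Observation 56.5 falls in the class 50 – <60.
L = 50, CF = 49, f = 26, h = 10.
P50 = 50 + ((56.5 − 49)/26)·10 = 50 + 2.88462 = 52.8846.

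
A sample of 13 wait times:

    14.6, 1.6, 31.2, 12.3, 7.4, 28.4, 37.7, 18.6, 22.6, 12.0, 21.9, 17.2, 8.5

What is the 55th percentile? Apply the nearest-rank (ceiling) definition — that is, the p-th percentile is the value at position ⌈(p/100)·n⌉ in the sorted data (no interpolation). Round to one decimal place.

Sorted: 1.6, 7.4, 8.5, 12.0, 12.3, 14.6, 17.2, 18.6, 21.9, 22.6, 28.4, 31.2, 37.7.
n = 13.
Position = ⌈55/100 · 13⌉ = ⌈7.15⌉ = 8.
The value at rank 8 is 18.6.

18.6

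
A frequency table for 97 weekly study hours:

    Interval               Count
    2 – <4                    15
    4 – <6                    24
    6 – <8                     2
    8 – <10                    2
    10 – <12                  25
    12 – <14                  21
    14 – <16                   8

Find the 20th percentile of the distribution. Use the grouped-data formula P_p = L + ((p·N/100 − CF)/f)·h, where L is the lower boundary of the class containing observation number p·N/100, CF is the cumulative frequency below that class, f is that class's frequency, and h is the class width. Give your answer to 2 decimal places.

4.37

N = 97; target position k = 20/100 · 97 = 19.4.
Cumulative frequencies: 15, 39, 41, 43, 68, 89, 97.
Observation 19.4 falls in the class 4 – <6.
L = 4, CF = 15, f = 24, h = 2.
P20 = 4 + ((19.4 − 15)/24)·2 = 4 + 0.366667 = 4.36667.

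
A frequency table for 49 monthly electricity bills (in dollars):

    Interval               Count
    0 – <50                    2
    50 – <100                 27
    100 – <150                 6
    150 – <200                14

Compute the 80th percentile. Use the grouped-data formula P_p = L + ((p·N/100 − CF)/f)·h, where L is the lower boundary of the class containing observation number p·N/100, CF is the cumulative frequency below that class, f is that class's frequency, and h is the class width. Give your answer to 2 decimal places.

165.00

N = 49; target position k = 80/100 · 49 = 39.2.
Cumulative frequencies: 2, 29, 35, 49.
Observation 39.2 falls in the class 150 – <200.
L = 150, CF = 35, f = 14, h = 50.
P80 = 150 + ((39.2 − 35)/14)·50 = 150 + 15 = 165.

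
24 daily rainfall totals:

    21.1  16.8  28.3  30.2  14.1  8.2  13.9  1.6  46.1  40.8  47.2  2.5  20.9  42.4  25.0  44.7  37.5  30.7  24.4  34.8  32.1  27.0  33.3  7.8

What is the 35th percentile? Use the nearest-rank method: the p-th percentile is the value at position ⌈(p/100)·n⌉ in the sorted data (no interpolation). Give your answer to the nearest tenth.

21.1

Sorted: 1.6, 2.5, 7.8, 8.2, 13.9, 14.1, 16.8, 20.9, 21.1, 24.4, 25.0, 27.0, 28.3, 30.2, 30.7, 32.1, 33.3, 34.8, 37.5, 40.8, 42.4, 44.7, 46.1, 47.2.
n = 24.
Position = ⌈35/100 · 24⌉ = ⌈8.4⌉ = 9.
The value at rank 9 is 21.1.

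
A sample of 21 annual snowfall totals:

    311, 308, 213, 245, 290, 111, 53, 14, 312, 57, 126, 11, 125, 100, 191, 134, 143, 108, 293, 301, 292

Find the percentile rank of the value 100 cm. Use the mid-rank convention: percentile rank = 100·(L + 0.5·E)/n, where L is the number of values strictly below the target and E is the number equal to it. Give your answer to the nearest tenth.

Sorted: 11, 14, 53, 57, 100, 108, 111, 125, 126, 134, 143, 191, 213, 245, 290, 292, 293, 301, 308, 311, 312.
Count below 100: L = 4; count equal: E = 1; n = 21.
Percentile rank = 100·(4 + 0.5·1)/21 = 100·4.5/21 = 21.43.

21.4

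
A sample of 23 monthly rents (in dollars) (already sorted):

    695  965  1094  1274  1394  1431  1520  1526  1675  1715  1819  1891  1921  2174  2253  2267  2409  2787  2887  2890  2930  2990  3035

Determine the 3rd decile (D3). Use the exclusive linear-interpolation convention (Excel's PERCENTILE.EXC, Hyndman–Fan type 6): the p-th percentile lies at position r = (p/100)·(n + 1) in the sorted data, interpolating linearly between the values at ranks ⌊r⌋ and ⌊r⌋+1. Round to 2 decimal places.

1521.20

n = 23.
r = (30/100)·(23 + 1) = 7.2.
Rank 7 is 1520 and rank 8 is 1526.
Interpolate: 1520 + 0.2·(1526 − 1520) = 1520 + 0.2·6 = 1521.2.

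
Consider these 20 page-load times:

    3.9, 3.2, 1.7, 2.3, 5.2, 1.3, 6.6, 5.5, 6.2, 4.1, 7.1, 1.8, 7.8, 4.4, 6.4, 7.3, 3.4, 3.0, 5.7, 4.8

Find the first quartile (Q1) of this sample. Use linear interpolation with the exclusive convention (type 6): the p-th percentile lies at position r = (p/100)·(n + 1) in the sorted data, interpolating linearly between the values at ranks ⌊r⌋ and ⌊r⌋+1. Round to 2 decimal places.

Sorted: 1.3, 1.7, 1.8, 2.3, 3.0, 3.2, 3.4, 3.9, 4.1, 4.4, 4.8, 5.2, 5.5, 5.7, 6.2, 6.4, 6.6, 7.1, 7.3, 7.8.
n = 20.
r = (25/100)·(20 + 1) = 5.25.
Rank 5 is 3.0 and rank 6 is 3.2.
Interpolate: 3.0 + 0.25·(3.2 − 3.0) = 3.0 + 0.25·0.2 = 3.05.

3.05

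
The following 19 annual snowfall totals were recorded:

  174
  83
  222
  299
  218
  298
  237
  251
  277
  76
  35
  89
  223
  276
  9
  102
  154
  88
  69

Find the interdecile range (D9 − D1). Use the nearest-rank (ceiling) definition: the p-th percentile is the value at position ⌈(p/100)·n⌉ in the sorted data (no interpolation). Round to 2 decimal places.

263.00

Sorted: 9, 35, 69, 76, 83, 88, 89, 102, 154, 174, 218, 222, 223, 237, 251, 276, 277, 298, 299.
n = 19.
P10: rank ⌈10/100·19⌉ = 2 → 35.
P90: rank ⌈90/100·19⌉ = 18 → 298.
Difference: 298 − 35 = 263.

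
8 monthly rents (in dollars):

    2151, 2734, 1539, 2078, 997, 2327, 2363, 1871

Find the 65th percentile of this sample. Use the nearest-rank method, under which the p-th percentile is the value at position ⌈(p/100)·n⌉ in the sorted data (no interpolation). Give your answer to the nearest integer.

Sorted: 997, 1539, 1871, 2078, 2151, 2327, 2363, 2734.
n = 8.
Position = ⌈65/100 · 8⌉ = ⌈5.2⌉ = 6.
The value at rank 6 is 2327.

2327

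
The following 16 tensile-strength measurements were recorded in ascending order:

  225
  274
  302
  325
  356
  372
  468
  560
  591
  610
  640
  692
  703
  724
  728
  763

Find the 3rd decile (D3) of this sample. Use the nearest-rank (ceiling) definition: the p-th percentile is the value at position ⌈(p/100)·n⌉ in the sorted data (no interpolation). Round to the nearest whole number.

356

n = 16.
Position = ⌈30/100 · 16⌉ = ⌈4.8⌉ = 5.
The value at rank 5 is 356.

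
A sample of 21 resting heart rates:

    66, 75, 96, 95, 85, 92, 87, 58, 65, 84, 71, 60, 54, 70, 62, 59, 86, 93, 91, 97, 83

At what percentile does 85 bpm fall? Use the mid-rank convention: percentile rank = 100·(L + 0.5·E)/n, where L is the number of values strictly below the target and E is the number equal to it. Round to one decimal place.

Sorted: 54, 58, 59, 60, 62, 65, 66, 70, 71, 75, 83, 84, 85, 86, 87, 91, 92, 93, 95, 96, 97.
Count below 85: L = 12; count equal: E = 1; n = 21.
Percentile rank = 100·(12 + 0.5·1)/21 = 100·12.5/21 = 59.52.

59.5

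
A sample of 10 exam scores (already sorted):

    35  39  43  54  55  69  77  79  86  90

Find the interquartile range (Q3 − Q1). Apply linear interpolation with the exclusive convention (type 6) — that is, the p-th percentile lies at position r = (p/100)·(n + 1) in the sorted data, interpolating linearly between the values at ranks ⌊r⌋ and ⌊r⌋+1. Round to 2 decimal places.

38.75

n = 10.
P25: r = 2.75; ranks 2–3 are 39, 43; interpolating gives 42.
P75: r = 8.25; ranks 8–9 are 79, 86; interpolating gives 80.75.
Difference: 80.75 − 42 = 38.75.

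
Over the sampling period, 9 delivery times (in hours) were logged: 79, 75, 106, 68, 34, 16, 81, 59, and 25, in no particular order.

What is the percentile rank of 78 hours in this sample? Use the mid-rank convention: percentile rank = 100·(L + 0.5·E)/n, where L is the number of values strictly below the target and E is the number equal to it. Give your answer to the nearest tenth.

Sorted: 16, 25, 34, 59, 68, 75, 79, 81, 106.
Count below 78: L = 6; count equal: E = 0; n = 9.
Percentile rank = 100·(6 + 0.5·0)/9 = 100·6/9 = 66.67.

66.7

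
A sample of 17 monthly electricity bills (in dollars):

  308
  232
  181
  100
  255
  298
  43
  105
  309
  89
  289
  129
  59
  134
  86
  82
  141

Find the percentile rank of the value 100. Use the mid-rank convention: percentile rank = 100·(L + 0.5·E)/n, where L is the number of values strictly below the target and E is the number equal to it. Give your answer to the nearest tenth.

32.4

Sorted: 43, 59, 82, 86, 89, 100, 105, 129, 134, 141, 181, 232, 255, 289, 298, 308, 309.
Count below 100: L = 5; count equal: E = 1; n = 17.
Percentile rank = 100·(5 + 0.5·1)/17 = 100·5.5/17 = 32.35.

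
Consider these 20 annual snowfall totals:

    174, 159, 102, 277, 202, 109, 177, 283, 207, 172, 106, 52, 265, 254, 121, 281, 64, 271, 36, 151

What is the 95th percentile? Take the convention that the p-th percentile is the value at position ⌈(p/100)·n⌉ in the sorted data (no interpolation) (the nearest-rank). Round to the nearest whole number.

281

Sorted: 36, 52, 64, 102, 106, 109, 121, 151, 159, 172, 174, 177, 202, 207, 254, 265, 271, 277, 281, 283.
n = 20.
Position = ⌈95/100 · 20⌉ = ⌈19⌉ = 19.
The value at rank 19 is 281.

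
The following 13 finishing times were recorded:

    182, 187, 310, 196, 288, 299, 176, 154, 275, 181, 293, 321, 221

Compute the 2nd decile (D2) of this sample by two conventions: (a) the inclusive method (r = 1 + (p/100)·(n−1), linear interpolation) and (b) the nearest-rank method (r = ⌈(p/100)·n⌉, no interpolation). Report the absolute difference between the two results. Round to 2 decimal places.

Sorted: 154, 176, 181, 182, 187, 196, 221, 275, 288, 293, 299, 310, 321.
n = 13.
(a) r = 3.4; between ranks 3 (181) and 4 (182): 181.4.
(b) the nearest-rank method: rank 3 → 181.
|181.4 − 181| = 0.4.

0.40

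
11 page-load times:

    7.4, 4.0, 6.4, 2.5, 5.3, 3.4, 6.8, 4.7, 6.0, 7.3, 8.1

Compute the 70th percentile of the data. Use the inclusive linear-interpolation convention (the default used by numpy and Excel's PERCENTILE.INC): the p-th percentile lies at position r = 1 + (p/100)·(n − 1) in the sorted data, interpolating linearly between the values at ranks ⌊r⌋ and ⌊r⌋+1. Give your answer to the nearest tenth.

6.8

Sorted: 2.5, 3.4, 4.0, 4.7, 5.3, 6.0, 6.4, 6.8, 7.3, 7.4, 8.1.
n = 11.
r = 1 + (70/100)·(11 − 1) = 1 + 7 = 8.
r is an integer, so P70 is the value at rank 8: 6.8.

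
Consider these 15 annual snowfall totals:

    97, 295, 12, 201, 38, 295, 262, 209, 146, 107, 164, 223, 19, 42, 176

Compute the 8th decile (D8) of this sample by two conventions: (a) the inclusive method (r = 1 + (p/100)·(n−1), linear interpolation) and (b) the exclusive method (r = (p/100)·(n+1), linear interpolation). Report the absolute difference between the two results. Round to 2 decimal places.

23.40

Sorted: 12, 19, 38, 42, 97, 107, 146, 164, 176, 201, 209, 223, 262, 295, 295.
n = 15.
(a) r = 12.2; between ranks 12 (223) and 13 (262): 230.8.
(b) r = 12.8; between ranks 12 (223) and 13 (262): 254.2.
|230.8 − 254.2| = 23.4.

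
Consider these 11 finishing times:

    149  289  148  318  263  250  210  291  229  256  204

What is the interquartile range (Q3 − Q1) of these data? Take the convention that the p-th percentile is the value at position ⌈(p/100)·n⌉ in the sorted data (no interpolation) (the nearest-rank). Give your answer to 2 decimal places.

Sorted: 148, 149, 204, 210, 229, 250, 256, 263, 289, 291, 318.
n = 11.
P25: rank ⌈25/100·11⌉ = 3 → 204.
P75: rank ⌈75/100·11⌉ = 9 → 289.
Difference: 289 − 204 = 85.

85.00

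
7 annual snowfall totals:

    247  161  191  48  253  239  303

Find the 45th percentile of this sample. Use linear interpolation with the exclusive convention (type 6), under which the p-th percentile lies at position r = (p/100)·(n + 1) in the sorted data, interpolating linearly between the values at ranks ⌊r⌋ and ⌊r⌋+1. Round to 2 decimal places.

Sorted: 48, 161, 191, 239, 247, 253, 303.
n = 7.
r = (45/100)·(7 + 1) = 3.6.
Rank 3 is 191 and rank 4 is 239.
Interpolate: 191 + 0.6·(239 − 191) = 191 + 0.6·48 = 219.8.

219.80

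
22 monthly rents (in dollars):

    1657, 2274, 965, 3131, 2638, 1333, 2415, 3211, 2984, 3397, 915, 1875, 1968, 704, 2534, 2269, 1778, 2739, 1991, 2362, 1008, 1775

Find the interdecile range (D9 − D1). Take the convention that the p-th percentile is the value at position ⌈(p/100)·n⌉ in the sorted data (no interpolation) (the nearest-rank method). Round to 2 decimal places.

2166.00

Sorted: 704, 915, 965, 1008, 1333, 1657, 1775, 1778, 1875, 1968, 1991, 2269, 2274, 2362, 2415, 2534, 2638, 2739, 2984, 3131, 3211, 3397.
n = 22.
P10: rank ⌈10/100·22⌉ = 3 → 965.
P90: rank ⌈90/100·22⌉ = 20 → 3131.
Difference: 3131 − 965 = 2166.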